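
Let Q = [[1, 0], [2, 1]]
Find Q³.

Q = I + N where N = [[0, 0], [2, 0]] is strictly lower-triangular, so N² = 0.
(I + N)³ = I + 3·N = [[1, 0], [6, 1]].

[[1, 0], [6, 1]]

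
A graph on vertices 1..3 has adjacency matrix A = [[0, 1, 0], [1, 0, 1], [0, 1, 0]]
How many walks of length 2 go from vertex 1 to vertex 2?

The number of length-2 walks from vertex 1 to vertex 2 is entry (1,2) of A^2, where A is the adjacency matrix.
A^2 = [[1, 0, 1], [0, 2, 0], [1, 0, 1]]

0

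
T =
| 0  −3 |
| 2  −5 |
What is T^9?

[[37830, −57513], [38342, −58025]]

tr T = −5 and det T = 6, so the characteristic polynomial is λ² − (−5)λ + (6) with roots −2 and −3.
Eigenvectors give P = [[−3, 1], [−2, 1]] with P⁻¹ = [[−1, 1], [−2, 3]], and T = P·diag(−2, −3)·P⁻¹.
Then T^9 = P·diag(−512, −19683)·P⁻¹ = [[1536, −19683], [1024, −19683]] · [[−1, 1], [−2, 3]] = [[37830, −57513], [38342, −58025]].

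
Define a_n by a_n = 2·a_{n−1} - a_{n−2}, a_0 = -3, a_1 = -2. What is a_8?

With companion matrix T = [[2, -1], [1, 0]], [a_n, a_{n−1}]ᵀ = T·[a_{n−1}, a_{n−2}]ᵀ, so [a_8, a_7]ᵀ = T⁷·[a_1, a_0]ᵀ.
T⁷ = [[8, -7], [7, -6]], giving [a_8, a_7]ᵀ = [[5], [4]].

5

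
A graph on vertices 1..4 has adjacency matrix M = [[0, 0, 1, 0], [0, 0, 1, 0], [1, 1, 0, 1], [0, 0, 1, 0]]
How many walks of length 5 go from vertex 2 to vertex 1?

0

The number of length-5 walks from vertex 2 to vertex 1 is entry (2,1) of M⁵, where M is the adjacency matrix.
M² = [[1, 1, 0, 1], [1, 1, 0, 1], [0, 0, 3, 0], [1, 1, 0, 1]]
M³ = [[0, 0, 3, 0], [0, 0, 3, 0], [3, 3, 0, 3], [0, 0, 3, 0]]
M⁴ = [[3, 3, 0, 3], [3, 3, 0, 3], [0, 0, 9, 0], [3, 3, 0, 3]]
M⁵ = [[0, 0, 9, 0], [0, 0, 9, 0], [9, 9, 0, 9], [0, 0, 9, 0]]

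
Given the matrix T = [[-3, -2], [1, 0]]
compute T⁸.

[[511, 510], [-255, -254]]

tr T = -3 and det T = 2, so the characteristic polynomial is λ² − (-3)λ + (2) with roots -2 and -1.
Eigenvectors give P = [[-2, -1], [1, 1]] with P⁻¹ = [[-1, -1], [1, 2]], and T = P·diag(-2, -1)·P⁻¹.
Then T⁸ = P·diag(256, 1)·P⁻¹ = [[-512, -1], [256, 1]] · [[-1, -1], [1, 2]] = [[511, 510], [-255, -254]].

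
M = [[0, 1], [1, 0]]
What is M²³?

[[0, 1], [1, 0]]

M² = I (check: tr M = 0 and det M = -1), so M²³ = M since 23 is odd.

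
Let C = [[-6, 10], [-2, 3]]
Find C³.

[[-36, 70], [-14, 27]]

tr C = -3 and det C = 2, so the characteristic polynomial is λ² − (-3)λ + (2) with roots -1 and -2.
Eigenvectors give P = [[-2, 5], [-1, 2]] with P⁻¹ = [[2, -5], [1, -2]], and C = P·diag(-1, -2)·P⁻¹.
Then C³ = P·diag(-1, -8)·P⁻¹ = [[2, -40], [1, -16]] · [[2, -5], [1, -2]] = [[-36, 70], [-14, 27]].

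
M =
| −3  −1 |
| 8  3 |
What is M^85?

M² = I (check: tr M = 0 and det M = −1), so M^85 = M since 85 is odd.

[[−3, −1], [8, 3]]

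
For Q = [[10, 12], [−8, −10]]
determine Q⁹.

tr Q = 0 and det Q = −4, so the characteristic polynomial is λ² − (0)λ + (−4) with roots 2 and −2.
Eigenvectors give P = [[3, −1], [−2, 1]] with P⁻¹ = [[1, 1], [2, 3]], and Q = P·diag(2, −2)·P⁻¹.
Then Q⁹ = P·diag(512, −512)·P⁻¹ = [[1536, 512], [−1024, −512]] · [[1, 1], [2, 3]] = [[2560, 3072], [−2048, −2560]].

[[2560, 3072], [−2048, −2560]]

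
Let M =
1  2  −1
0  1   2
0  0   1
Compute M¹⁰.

M = I + N where N = [[0, 2, −1], [0, 0, 2], [0, 0, 0]] is strictly upper-triangular, so N³ = 0.
(I + N)¹⁰ = I + 10·N + 45·N² = [[1, 20, 170], [0, 1, 20], [0, 0, 1]].

[[1, 20, 170], [0, 1, 20], [0, 0, 1]]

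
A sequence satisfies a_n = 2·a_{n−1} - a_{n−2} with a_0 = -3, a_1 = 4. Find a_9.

With companion matrix B = [[2, -1], [1, 0]], [a_n, a_{n−1}]ᵀ = B·[a_{n−1}, a_{n−2}]ᵀ, so [a_9, a_8]ᵀ = B⁸·[a_1, a_0]ᵀ.
B⁸ = [[9, -8], [8, -7]], giving [a_9, a_8]ᵀ = [[60], [53]].

60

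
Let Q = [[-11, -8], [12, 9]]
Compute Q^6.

tr Q = -2 and det Q = -3, so the characteristic polynomial is λ² − (-2)λ + (-3) with roots -3 and 1.
Eigenvectors give P = [[-1, -2], [1, 3]] with P⁻¹ = [[-3, -2], [1, 1]], and Q = P·diag(-3, 1)·P⁻¹.
Then Q^6 = P·diag(729, 1)·P⁻¹ = [[-729, -2], [729, 3]] · [[-3, -2], [1, 1]] = [[2185, 1456], [-2184, -1455]].

[[2185, 1456], [-2184, -1455]]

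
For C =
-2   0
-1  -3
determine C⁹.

tr C = -5 and det C = 6, so the characteristic polynomial is λ² − (-5)λ + (6) with roots -2 and -3.
Eigenvectors give P = [[1, 0], [-1, 1]] with P⁻¹ = [[1, 0], [1, 1]], and C = P·diag(-2, -3)·P⁻¹.
Then C⁹ = P·diag(-512, -19683)·P⁻¹ = [[-512, 0], [512, -19683]] · [[1, 0], [1, 1]] = [[-512, 0], [-19171, -19683]].

[[-512, 0], [-19171, -19683]]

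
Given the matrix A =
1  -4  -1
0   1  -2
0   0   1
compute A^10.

A = I + N where N = [[0, -4, -1], [0, 0, -2], [0, 0, 0]] is strictly upper-triangular, so N^3 = 0.
(I + N)^10 = I + 10·N + 45·N^2 = [[1, -40, 350], [0, 1, -20], [0, 0, 1]].

[[1, -40, 350], [0, 1, -20], [0, 0, 1]]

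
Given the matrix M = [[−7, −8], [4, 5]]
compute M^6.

[[1457, 1456], [−728, −727]]

tr M = −2 and det M = −3, so the characteristic polynomial is λ² − (−2)λ + (−3) with roots −3 and 1.
Eigenvectors give P = [[−2, −1], [1, 1]] with P⁻¹ = [[−1, −1], [1, 2]], and M = P·diag(−3, 1)·P⁻¹.
Then M^6 = P·diag(729, 1)·P⁻¹ = [[−1458, −1], [729, 1]] · [[−1, −1], [1, 2]] = [[1457, 1456], [−728, −727]].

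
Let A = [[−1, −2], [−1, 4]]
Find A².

[[3, −6], [−3, 18]]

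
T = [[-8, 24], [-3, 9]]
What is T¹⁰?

[[-8, 24], [-3, 9]]

T² = T (a projection; rank 1, trace 1), so T¹⁰ = T.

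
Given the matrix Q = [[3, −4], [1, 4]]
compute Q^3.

Q^2 = [[5, −28], [7, 12]]
Q^3 = [[−13, −132], [33, 20]]

[[−13, −132], [33, 20]]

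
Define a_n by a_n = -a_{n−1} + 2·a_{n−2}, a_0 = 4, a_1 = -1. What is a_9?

With companion matrix B = [[-1, 2], [1, 0]], [a_n, a_{n−1}]ᵀ = B·[a_{n−1}, a_{n−2}]ᵀ, so [a_9, a_8]ᵀ = B^8·[a_1, a_0]ᵀ.
B^8 = [[171, -170], [-85, 86]], giving [a_9, a_8]ᵀ = [[-851], [429]].

-851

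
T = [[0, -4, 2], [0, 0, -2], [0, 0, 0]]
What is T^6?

T is strictly triangular, hence nilpotent: T^3 = 0, so T^6 = 0.

[[0, 0, 0], [0, 0, 0], [0, 0, 0]]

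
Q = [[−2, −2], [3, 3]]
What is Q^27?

[[−2, −2], [3, 3]]

Q² = Q (a projection; rank 1, trace 1), so Q^27 = Q.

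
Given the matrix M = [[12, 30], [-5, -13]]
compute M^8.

tr M = -1 and det M = -6, so the characteristic polynomial is λ² − (-1)λ + (-6) with roots -3 and 2.
Eigenvectors give P = [[-2, -3], [1, 1]] with P⁻¹ = [[1, 3], [-1, -2]], and M = P·diag(-3, 2)·P⁻¹.
Then M^8 = P·diag(6561, 256)·P⁻¹ = [[-13122, -768], [6561, 256]] · [[1, 3], [-1, -2]] = [[-12354, -37830], [6305, 19171]].

[[-12354, -37830], [6305, 19171]]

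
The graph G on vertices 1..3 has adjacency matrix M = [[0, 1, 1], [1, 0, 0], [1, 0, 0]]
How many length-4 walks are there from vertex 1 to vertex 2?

The number of length-4 walks from vertex 1 to vertex 2 is entry (1,2) of M⁴, where M is the adjacency matrix.
M² = [[2, 0, 0], [0, 1, 1], [0, 1, 1]]
M³ = [[0, 2, 2], [2, 0, 0], [2, 0, 0]]
M⁴ = [[4, 0, 0], [0, 2, 2], [0, 2, 2]]

0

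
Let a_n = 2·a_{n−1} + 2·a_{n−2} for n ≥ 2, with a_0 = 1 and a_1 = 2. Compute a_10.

With companion matrix B = [[2, 2], [1, 0]], [a_n, a_{n−1}]ᵀ = B·[a_{n−1}, a_{n−2}]ᵀ, so [a_10, a_9]ᵀ = B⁹·[a_1, a_0]ᵀ.
B⁹ = [[6688, 4896], [2448, 1792]], giving [a_10, a_9]ᵀ = [[18272], [6688]].

18272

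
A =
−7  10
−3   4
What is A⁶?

tr A = −3 and det A = 2, so the characteristic polynomial is λ² − (−3)λ + (2) with roots −1 and −2.
Eigenvectors give P = [[−5, 2], [−3, 1]] with P⁻¹ = [[1, −2], [3, −5]], and A = P·diag(−1, −2)·P⁻¹.
Then A⁶ = P·diag(1, 64)·P⁻¹ = [[−5, 128], [−3, 64]] · [[1, −2], [3, −5]] = [[379, −630], [189, −314]].

[[379, −630], [189, −314]]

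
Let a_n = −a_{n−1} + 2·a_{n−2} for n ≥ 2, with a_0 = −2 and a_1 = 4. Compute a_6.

−128

With companion matrix M = [[−1, 2], [1, 0]], [a_n, a_{n−1}]ᵀ = M·[a_{n−1}, a_{n−2}]ᵀ, so [a_6, a_5]ᵀ = M⁵·[a_1, a_0]ᵀ.
M⁵ = [[−21, 22], [11, −10]], giving [a_6, a_5]ᵀ = [[−128], [64]].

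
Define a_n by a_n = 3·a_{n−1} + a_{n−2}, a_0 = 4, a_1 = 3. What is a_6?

1516

With companion matrix A = [[3, 1], [1, 0]], [a_n, a_{n−1}]ᵀ = A·[a_{n−1}, a_{n−2}]ᵀ, so [a_6, a_5]ᵀ = A⁵·[a_1, a_0]ᵀ.
A⁵ = [[360, 109], [109, 33]], giving [a_6, a_5]ᵀ = [[1516], [459]].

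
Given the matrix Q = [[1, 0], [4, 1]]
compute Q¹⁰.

[[1, 0], [40, 1]]

Q = I + N where N = [[0, 0], [4, 0]] is strictly lower-triangular, so N² = 0.
(I + N)¹⁰ = I + 10·N = [[1, 0], [40, 1]].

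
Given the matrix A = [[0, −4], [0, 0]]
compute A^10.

[[0, 0], [0, 0]]

A is strictly triangular, hence nilpotent: A^2 = 0, so A^10 = 0.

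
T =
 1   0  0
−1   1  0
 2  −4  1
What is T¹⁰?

[[1, 0, 0], [−10, 1, 0], [200, −40, 1]]

T = I + N where N = [[0, 0, 0], [−1, 0, 0], [2, −4, 0]] is strictly lower-triangular, so N³ = 0.
(I + N)¹⁰ = I + 10·N + 45·N² = [[1, 0, 0], [−10, 1, 0], [200, −40, 1]].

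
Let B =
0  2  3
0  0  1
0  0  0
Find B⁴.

B is strictly triangular, hence nilpotent: B³ = 0, so B⁴ = 0.

[[0, 0, 0], [0, 0, 0], [0, 0, 0]]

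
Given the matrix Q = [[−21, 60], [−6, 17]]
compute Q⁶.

[[7281, −21840], [2184, −6551]]

tr Q = −4 and det Q = 3, so the characteristic polynomial is λ² − (−4)λ + (3) with roots −1 and −3.
Eigenvectors give P = [[3, 10], [1, 3]] with P⁻¹ = [[−3, 10], [1, −3]], and Q = P·diag(−1, −3)·P⁻¹.
Then Q⁶ = P·diag(1, 729)·P⁻¹ = [[3, 7290], [1, 2187]] · [[−3, 10], [1, −3]] = [[7281, −21840], [2184, −6551]].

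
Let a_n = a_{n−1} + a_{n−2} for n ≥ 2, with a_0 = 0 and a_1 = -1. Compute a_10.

With companion matrix C = [[1, 1], [1, 0]], [a_n, a_{n−1}]ᵀ = C·[a_{n−1}, a_{n−2}]ᵀ, so [a_10, a_9]ᵀ = C^9·[a_1, a_0]ᵀ.
C^9 = [[55, 34], [34, 21]], giving [a_10, a_9]ᵀ = [[-55], [-34]].

-55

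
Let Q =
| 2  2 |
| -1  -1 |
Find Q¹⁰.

[[2, 2], [-1, -1]]

Q² = Q (a projection; rank 1, trace 1), so Q¹⁰ = Q.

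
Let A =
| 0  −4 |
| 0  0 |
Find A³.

[[0, 0], [0, 0]]

A is strictly triangular, hence nilpotent: A² = 0, so A³ = 0.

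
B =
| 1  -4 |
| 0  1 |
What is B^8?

B = I + N where N = [[0, -4], [0, 0]] is strictly upper-triangular, so N^2 = 0.
(I + N)^8 = I + 8·N = [[1, -32], [0, 1]].

[[1, -32], [0, 1]]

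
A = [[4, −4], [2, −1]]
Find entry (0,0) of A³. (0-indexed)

8

A² = [[8, −12], [6, −7]]
A³ = [[8, −20], [10, −17]]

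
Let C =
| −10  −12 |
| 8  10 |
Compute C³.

[[−40, −48], [32, 40]]

tr C = 0 and det C = −4, so the characteristic polynomial is λ² − (0)λ + (−4) with roots −2 and 2.
Eigenvectors give P = [[3, −1], [−2, 1]] with P⁻¹ = [[1, 1], [2, 3]], and C = P·diag(−2, 2)·P⁻¹.
Then C³ = P·diag(−8, 8)·P⁻¹ = [[−24, −8], [16, 8]] · [[1, 1], [2, 3]] = [[−40, −48], [32, 40]].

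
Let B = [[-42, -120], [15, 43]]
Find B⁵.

tr B = 1 and det B = -6, so the characteristic polynomial is λ² − (1)λ + (-6) with roots 3 and -2.
Eigenvectors give P = [[8, -3], [-3, 1]] with P⁻¹ = [[-1, -3], [-3, -8]], and B = P·diag(3, -2)·P⁻¹.
Then B⁵ = P·diag(243, -32)·P⁻¹ = [[1944, 96], [-729, -32]] · [[-1, -3], [-3, -8]] = [[-2232, -6600], [825, 2443]].

[[-2232, -6600], [825, 2443]]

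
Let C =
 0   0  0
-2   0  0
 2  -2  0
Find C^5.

[[0, 0, 0], [0, 0, 0], [0, 0, 0]]

C is strictly triangular, hence nilpotent: C^3 = 0, so C^5 = 0.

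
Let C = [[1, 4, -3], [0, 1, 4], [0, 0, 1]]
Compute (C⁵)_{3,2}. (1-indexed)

0

C = I + N where N = [[0, 4, -3], [0, 0, 4], [0, 0, 0]] is strictly upper-triangular, so N³ = 0.
(I + N)⁵ = I + 5·N + 10·N² = [[1, 20, 145], [0, 1, 20], [0, 0, 1]].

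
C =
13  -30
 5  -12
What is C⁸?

[[19171, -37830], [6305, -12354]]

tr C = 1 and det C = -6, so the characteristic polynomial is λ² − (1)λ + (-6) with roots -2 and 3.
Eigenvectors give P = [[-2, -3], [-1, -1]] with P⁻¹ = [[1, -3], [-1, 2]], and C = P·diag(-2, 3)·P⁻¹.
Then C⁸ = P·diag(256, 6561)·P⁻¹ = [[-512, -19683], [-256, -6561]] · [[1, -3], [-1, 2]] = [[19171, -37830], [6305, -12354]].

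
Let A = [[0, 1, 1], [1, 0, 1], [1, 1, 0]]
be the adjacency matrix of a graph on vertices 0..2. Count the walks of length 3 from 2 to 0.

The number of length-3 walks from vertex 2 to vertex 0 is entry (2,0) of A³, where A is the adjacency matrix.
A² = [[2, 1, 1], [1, 2, 1], [1, 1, 2]]
A³ = [[2, 3, 3], [3, 2, 3], [3, 3, 2]]

3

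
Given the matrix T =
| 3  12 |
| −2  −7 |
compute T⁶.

[[−1455, −4368], [728, 2185]]

tr T = −4 and det T = 3, so the characteristic polynomial is λ² − (−4)λ + (3) with roots −1 and −3.
Eigenvectors give P = [[3, −2], [−1, 1]] with P⁻¹ = [[1, 2], [1, 3]], and T = P·diag(−1, −3)·P⁻¹.
Then T⁶ = P·diag(1, 729)·P⁻¹ = [[3, −1458], [−1, 729]] · [[1, 2], [1, 3]] = [[−1455, −4368], [728, 2185]].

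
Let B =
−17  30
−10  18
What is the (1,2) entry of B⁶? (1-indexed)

tr B = 1 and det B = −6, so the characteristic polynomial is λ² − (1)λ + (−6) with roots −2 and 3.
Eigenvectors give P = [[2, −3], [1, −2]] with P⁻¹ = [[2, −3], [1, −2]], and B = P·diag(−2, 3)·P⁻¹.
Then B⁶ = P·diag(64, 729)·P⁻¹ = [[128, −2187], [64, −1458]] · [[2, −3], [1, −2]] = [[−1931, 3990], [−1330, 2724]].

3990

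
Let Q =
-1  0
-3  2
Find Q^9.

[[-1, 0], [-513, 512]]

tr Q = 1 and det Q = -2, so the characteristic polynomial is λ² − (1)λ + (-2) with roots -1 and 2.
Eigenvectors give P = [[1, 0], [1, -1]] with P⁻¹ = [[1, 0], [1, -1]], and Q = P·diag(-1, 2)·P⁻¹.
Then Q^9 = P·diag(-1, 512)·P⁻¹ = [[-1, 0], [-1, -512]] · [[1, 0], [1, -1]] = [[-1, 0], [-513, 512]].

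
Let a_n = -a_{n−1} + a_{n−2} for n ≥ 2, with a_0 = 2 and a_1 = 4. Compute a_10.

With companion matrix A = [[-1, 1], [1, 0]], [a_n, a_{n−1}]ᵀ = A·[a_{n−1}, a_{n−2}]ᵀ, so [a_10, a_9]ᵀ = A^9·[a_1, a_0]ᵀ.
A^9 = [[-55, 34], [34, -21]], giving [a_10, a_9]ᵀ = [[-152], [94]].

-152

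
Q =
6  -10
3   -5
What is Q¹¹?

Q² = Q (a projection; rank 1, trace 1), so Q¹¹ = Q.

[[6, -10], [3, -5]]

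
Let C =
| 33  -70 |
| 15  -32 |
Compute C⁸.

[[44391, -88270], [18915, -37574]]

tr C = 1 and det C = -6, so the characteristic polynomial is λ² − (1)λ + (-6) with roots 3 and -2.
Eigenvectors give P = [[7, -2], [3, -1]] with P⁻¹ = [[1, -2], [3, -7]], and C = P·diag(3, -2)·P⁻¹.
Then C⁸ = P·diag(6561, 256)·P⁻¹ = [[45927, -512], [19683, -256]] · [[1, -2], [3, -7]] = [[44391, -88270], [18915, -37574]].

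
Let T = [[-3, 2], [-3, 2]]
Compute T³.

T² = [[3, -2], [3, -2]]
T³ = [[-3, 2], [-3, 2]]

[[-3, 2], [-3, 2]]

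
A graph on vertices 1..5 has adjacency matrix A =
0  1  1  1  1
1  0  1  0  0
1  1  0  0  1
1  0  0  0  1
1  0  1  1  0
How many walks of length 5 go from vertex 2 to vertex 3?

38

The number of length-5 walks from vertex 2 to vertex 3 is entry (2,3) of A⁵, where A is the adjacency matrix.
A² = [[4, 1, 2, 1, 2], [1, 2, 1, 1, 2], [2, 1, 3, 2, 1], [1, 1, 2, 2, 1], [2, 2, 1, 1, 3]]
A³ = [[6, 6, 7, 6, 7], [6, 2, 5, 3, 3], [7, 5, 4, 3, 7], [6, 3, 3, 2, 5], [7, 3, 7, 5, 4]]
A⁴ = [[26, 13, 19, 13, 19], [13, 11, 11, 9, 14], [19, 11, 19, 14, 14], [13, 9, 14, 11, 11], [19, 14, 14, 11, 19]]
A⁵ = [[64, 45, 58, 45, 58], [45, 24, 38, 27, 33], [58, 38, 44, 33, 52], [45, 27, 33, 24, 38], [58, 33, 52, 38, 44]]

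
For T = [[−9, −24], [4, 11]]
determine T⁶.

[[−1455, −4368], [728, 2185]]

tr T = 2 and det T = −3, so the characteristic polynomial is λ² − (2)λ + (−3) with roots 3 and −1.
Eigenvectors give P = [[−2, −3], [1, 1]] with P⁻¹ = [[1, 3], [−1, −2]], and T = P·diag(3, −1)·P⁻¹.
Then T⁶ = P·diag(729, 1)·P⁻¹ = [[−1458, −3], [729, 1]] · [[1, 3], [−1, −2]] = [[−1455, −4368], [728, 2185]].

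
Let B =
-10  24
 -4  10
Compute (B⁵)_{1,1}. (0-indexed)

160

tr B = 0 and det B = -4, so the characteristic polynomial is λ² − (0)λ + (-4) with roots 2 and -2.
Eigenvectors give P = [[-2, 3], [-1, 1]] with P⁻¹ = [[1, -3], [1, -2]], and B = P·diag(2, -2)·P⁻¹.
Then B⁵ = P·diag(32, -32)·P⁻¹ = [[-64, -96], [-32, -32]] · [[1, -3], [1, -2]] = [[-160, 384], [-64, 160]].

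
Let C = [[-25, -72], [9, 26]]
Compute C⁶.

tr C = 1 and det C = -2, so the characteristic polynomial is λ² − (1)λ + (-2) with roots -1 and 2.
Eigenvectors give P = [[-3, -8], [1, 3]] with P⁻¹ = [[-3, -8], [1, 3]], and C = P·diag(-1, 2)·P⁻¹.
Then C⁶ = P·diag(1, 64)·P⁻¹ = [[-3, -512], [1, 192]] · [[-3, -8], [1, 3]] = [[-503, -1512], [189, 568]].

[[-503, -1512], [189, 568]]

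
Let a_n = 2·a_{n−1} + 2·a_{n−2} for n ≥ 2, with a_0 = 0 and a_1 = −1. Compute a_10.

With companion matrix B = [[2, 2], [1, 0]], [a_n, a_{n−1}]ᵀ = B·[a_{n−1}, a_{n−2}]ᵀ, so [a_10, a_9]ᵀ = B⁹·[a_1, a_0]ᵀ.
B⁹ = [[6688, 4896], [2448, 1792]], giving [a_10, a_9]ᵀ = [[−6688], [−2448]].

−6688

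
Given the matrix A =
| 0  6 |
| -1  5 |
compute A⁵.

[[-390, 1266], [-211, 665]]

tr A = 5 and det A = 6, so the characteristic polynomial is λ² − (5)λ + (6) with roots 2 and 3.
Eigenvectors give P = [[3, 2], [1, 1]] with P⁻¹ = [[1, -2], [-1, 3]], and A = P·diag(2, 3)·P⁻¹.
Then A⁵ = P·diag(32, 243)·P⁻¹ = [[96, 486], [32, 243]] · [[1, -2], [-1, 3]] = [[-390, 1266], [-211, 665]].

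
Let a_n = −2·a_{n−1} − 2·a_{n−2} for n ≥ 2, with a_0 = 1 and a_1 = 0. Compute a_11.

64

With companion matrix Q = [[−2, −2], [1, 0]], [a_n, a_{n−1}]ᵀ = Q·[a_{n−1}, a_{n−2}]ᵀ, so [a_11, a_10]ᵀ = Q¹⁰·[a_1, a_0]ᵀ.
Q¹⁰ = [[32, 64], [−32, −32]], giving [a_11, a_10]ᵀ = [[64], [−32]].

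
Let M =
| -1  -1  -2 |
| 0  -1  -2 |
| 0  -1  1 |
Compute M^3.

M^2 = [[1, 4, 2], [0, 3, 0], [0, 0, 3]]
M^3 = [[-1, -7, -8], [0, -3, -6], [0, -3, 3]]

[[-1, -7, -8], [0, -3, -6], [0, -3, 3]]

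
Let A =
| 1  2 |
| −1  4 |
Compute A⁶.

[[−601, 1330], [−665, 1394]]

tr A = 5 and det A = 6, so the characteristic polynomial is λ² − (5)λ + (6) with roots 3 and 2.
Eigenvectors give P = [[−1, 2], [−1, 1]] with P⁻¹ = [[1, −2], [1, −1]], and A = P·diag(3, 2)·P⁻¹.
Then A⁶ = P·diag(729, 64)·P⁻¹ = [[−729, 128], [−729, 64]] · [[1, −2], [1, −1]] = [[−601, 1330], [−665, 1394]].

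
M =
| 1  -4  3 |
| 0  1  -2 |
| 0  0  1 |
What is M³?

M = I + N where N = [[0, -4, 3], [0, 0, -2], [0, 0, 0]] is strictly upper-triangular, so N³ = 0.
(I + N)³ = I + 3·N + 3·N² = [[1, -12, 33], [0, 1, -6], [0, 0, 1]].

[[1, -12, 33], [0, 1, -6], [0, 0, 1]]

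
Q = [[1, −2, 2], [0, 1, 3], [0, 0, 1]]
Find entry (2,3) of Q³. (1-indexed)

Q = I + N where N = [[0, −2, 2], [0, 0, 3], [0, 0, 0]] is strictly upper-triangular, so N³ = 0.
(I + N)³ = I + 3·N + 3·N² = [[1, −6, −12], [0, 1, 9], [0, 0, 1]].

9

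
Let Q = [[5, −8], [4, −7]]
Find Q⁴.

tr Q = −2 and det Q = −3, so the characteristic polynomial is λ² − (−2)λ + (−3) with roots −3 and 1.
Eigenvectors give P = [[1, −2], [1, −1]] with P⁻¹ = [[−1, 2], [−1, 1]], and Q = P·diag(−3, 1)·P⁻¹.
Then Q⁴ = P·diag(81, 1)·P⁻¹ = [[81, −2], [81, −1]] · [[−1, 2], [−1, 1]] = [[−79, 160], [−80, 161]].

[[−79, 160], [−80, 161]]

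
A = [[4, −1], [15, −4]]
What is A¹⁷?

A² = I (check: tr A = 0 and det A = −1), so A¹⁷ = A since 17 is odd.

[[4, −1], [15, −4]]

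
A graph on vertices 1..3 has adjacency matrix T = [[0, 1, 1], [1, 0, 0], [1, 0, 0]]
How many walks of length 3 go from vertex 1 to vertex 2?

The number of length-3 walks from vertex 1 to vertex 2 is entry (1,2) of T^3, where T is the adjacency matrix.
T^2 = [[2, 0, 0], [0, 1, 1], [0, 1, 1]]
T^3 = [[0, 2, 2], [2, 0, 0], [2, 0, 0]]

2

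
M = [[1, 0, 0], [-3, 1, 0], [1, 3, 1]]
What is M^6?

M = I + N where N = [[0, 0, 0], [-3, 0, 0], [1, 3, 0]] is strictly lower-triangular, so N^3 = 0.
(I + N)^6 = I + 6·N + 15·N^2 = [[1, 0, 0], [-18, 1, 0], [-129, 18, 1]].

[[1, 0, 0], [-18, 1, 0], [-129, 18, 1]]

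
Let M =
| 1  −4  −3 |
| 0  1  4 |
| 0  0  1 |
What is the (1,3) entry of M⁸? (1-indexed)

M = I + N where N = [[0, −4, −3], [0, 0, 4], [0, 0, 0]] is strictly upper-triangular, so N³ = 0.
(I + N)⁸ = I + 8·N + 28·N² = [[1, −32, −472], [0, 1, 32], [0, 0, 1]].

−472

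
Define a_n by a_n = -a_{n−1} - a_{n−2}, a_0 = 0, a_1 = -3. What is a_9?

With companion matrix A = [[-1, -1], [1, 0]], [a_n, a_{n−1}]ᵀ = A·[a_{n−1}, a_{n−2}]ᵀ, so [a_9, a_8]ᵀ = A⁸·[a_1, a_0]ᵀ.
A⁸ = [[0, 1], [-1, -1]], giving [a_9, a_8]ᵀ = [[0], [3]].

0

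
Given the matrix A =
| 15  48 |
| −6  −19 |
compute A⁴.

tr A = −4 and det A = 3, so the characteristic polynomial is λ² − (−4)λ + (3) with roots −1 and −3.
Eigenvectors give P = [[−3, −8], [1, 3]] with P⁻¹ = [[−3, −8], [1, 3]], and A = P·diag(−1, −3)·P⁻¹.
Then A⁴ = P·diag(1, 81)·P⁻¹ = [[−3, −648], [1, 243]] · [[−3, −8], [1, 3]] = [[−639, −1920], [240, 721]].

[[−639, −1920], [240, 721]]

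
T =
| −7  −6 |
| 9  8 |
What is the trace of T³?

tr T = 1 and det T = −2, so the characteristic polynomial is λ² − (1)λ + (−2) with roots 2 and −1.
Eigenvectors give P = [[−2, −1], [3, 1]] with P⁻¹ = [[1, 1], [−3, −2]], and T = P·diag(2, −1)·P⁻¹.
Then T³ = P·diag(8, −1)·P⁻¹ = [[−16, 1], [24, −1]] · [[1, 1], [−3, −2]] = [[−19, −18], [27, 26]].

7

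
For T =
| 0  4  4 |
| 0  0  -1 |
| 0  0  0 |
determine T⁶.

[[0, 0, 0], [0, 0, 0], [0, 0, 0]]

T is strictly triangular, hence nilpotent: T³ = 0, so T⁶ = 0.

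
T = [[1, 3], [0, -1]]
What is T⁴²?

T² = I (check: tr T = 0 and det T = -1), so T⁴² = I since 42 is even.

[[1, 0], [0, 1]]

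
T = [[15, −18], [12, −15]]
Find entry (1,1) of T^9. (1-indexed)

98415

tr T = 0 and det T = −9, so the characteristic polynomial is λ² − (0)λ + (−9) with roots −3 and 3.
Eigenvectors give P = [[−1, −3], [−1, −2]] with P⁻¹ = [[2, −3], [−1, 1]], and T = P·diag(−3, 3)·P⁻¹.
Then T^9 = P·diag(−19683, 19683)·P⁻¹ = [[19683, −59049], [19683, −39366]] · [[2, −3], [−1, 1]] = [[98415, −118098], [78732, −98415]].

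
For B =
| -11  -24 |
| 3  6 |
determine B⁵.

tr B = -5 and det B = 6, so the characteristic polynomial is λ² − (-5)λ + (6) with roots -2 and -3.
Eigenvectors give P = [[-8, -3], [3, 1]] with P⁻¹ = [[1, 3], [-3, -8]], and B = P·diag(-2, -3)·P⁻¹.
Then B⁵ = P·diag(-32, -243)·P⁻¹ = [[256, 729], [-96, -243]] · [[1, 3], [-3, -8]] = [[-1931, -5064], [633, 1656]].

[[-1931, -5064], [633, 1656]]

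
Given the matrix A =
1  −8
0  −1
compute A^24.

A² = I (check: tr A = 0 and det A = −1), so A^24 = I since 24 is even.

[[1, 0], [0, 1]]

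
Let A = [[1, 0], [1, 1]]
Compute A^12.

[[1, 0], [12, 1]]

A = I + N where N = [[0, 0], [1, 0]] is strictly lower-triangular, so N^2 = 0.
(I + N)^12 = I + 12·N = [[1, 0], [12, 1]].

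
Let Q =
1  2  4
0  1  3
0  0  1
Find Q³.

Q = I + N where N = [[0, 2, 4], [0, 0, 3], [0, 0, 0]] is strictly upper-triangular, so N³ = 0.
(I + N)³ = I + 3·N + 3·N² = [[1, 6, 30], [0, 1, 9], [0, 0, 1]].

[[1, 6, 30], [0, 1, 9], [0, 0, 1]]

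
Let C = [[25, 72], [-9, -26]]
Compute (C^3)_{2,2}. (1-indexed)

tr C = -1 and det C = -2, so the characteristic polynomial is λ² − (-1)λ + (-2) with roots -2 and 1.
Eigenvectors give P = [[-8, -3], [3, 1]] with P⁻¹ = [[1, 3], [-3, -8]], and C = P·diag(-2, 1)·P⁻¹.
Then C^3 = P·diag(-8, 1)·P⁻¹ = [[64, -3], [-24, 1]] · [[1, 3], [-3, -8]] = [[73, 216], [-27, -80]].

-80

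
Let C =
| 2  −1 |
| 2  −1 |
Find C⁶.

C² = C (a projection; rank 1, trace 1), so C⁶ = C.

[[2, −1], [2, −1]]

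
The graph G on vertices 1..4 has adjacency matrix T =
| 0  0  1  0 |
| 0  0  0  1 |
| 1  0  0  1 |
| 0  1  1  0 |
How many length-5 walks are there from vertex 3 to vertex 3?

The number of length-5 walks from vertex 3 to vertex 3 is entry (3,3) of T⁵, where T is the adjacency matrix.
T² = [[1, 0, 0, 1], [0, 1, 1, 0], [0, 1, 2, 0], [1, 0, 0, 2]]
T³ = [[0, 1, 2, 0], [1, 0, 0, 2], [2, 0, 0, 3], [0, 2, 3, 0]]
T⁴ = [[2, 0, 0, 3], [0, 2, 3, 0], [0, 3, 5, 0], [3, 0, 0, 5]]
T⁵ = [[0, 3, 5, 0], [3, 0, 0, 5], [5, 0, 0, 8], [0, 5, 8, 0]]

0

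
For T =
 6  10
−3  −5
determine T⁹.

T² = T (a projection; rank 1, trace 1), so T⁹ = T.

[[6, 10], [−3, −5]]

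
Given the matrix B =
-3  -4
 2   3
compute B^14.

B² = I (check: tr B = 0 and det B = -1), so B^14 = I since 14 is even.

[[1, 0], [0, 1]]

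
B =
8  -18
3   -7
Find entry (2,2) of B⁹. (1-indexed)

-1027

tr B = 1 and det B = -2, so the characteristic polynomial is λ² − (1)λ + (-2) with roots -1 and 2.
Eigenvectors give P = [[-2, -3], [-1, -1]] with P⁻¹ = [[1, -3], [-1, 2]], and B = P·diag(-1, 2)·P⁻¹.
Then B⁹ = P·diag(-1, 512)·P⁻¹ = [[2, -1536], [1, -512]] · [[1, -3], [-1, 2]] = [[1538, -3078], [513, -1027]].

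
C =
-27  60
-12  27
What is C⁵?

[[-2187, 4860], [-972, 2187]]

tr C = 0 and det C = -9, so the characteristic polynomial is λ² − (0)λ + (-9) with roots 3 and -3.
Eigenvectors give P = [[2, 5], [1, 2]] with P⁻¹ = [[-2, 5], [1, -2]], and C = P·diag(3, -3)·P⁻¹.
Then C⁵ = P·diag(243, -243)·P⁻¹ = [[486, -1215], [243, -486]] · [[-2, 5], [1, -2]] = [[-2187, 4860], [-972, 2187]].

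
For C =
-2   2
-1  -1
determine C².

[[2, -6], [3, -1]]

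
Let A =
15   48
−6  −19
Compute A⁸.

tr A = −4 and det A = 3, so the characteristic polynomial is λ² − (−4)λ + (3) with roots −1 and −3.
Eigenvectors give P = [[−3, −8], [1, 3]] with P⁻¹ = [[−3, −8], [1, 3]], and A = P·diag(−1, −3)·P⁻¹.
Then A⁸ = P·diag(1, 6561)·P⁻¹ = [[−3, −52488], [1, 19683]] · [[−3, −8], [1, 3]] = [[−52479, −157440], [19680, 59041]].

[[−52479, −157440], [19680, 59041]]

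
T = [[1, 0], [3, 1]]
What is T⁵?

[[1, 0], [15, 1]]

T = I + N where N = [[0, 0], [3, 0]] is strictly lower-triangular, so N² = 0.
(I + N)⁵ = I + 5·N = [[1, 0], [15, 1]].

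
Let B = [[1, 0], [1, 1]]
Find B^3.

B = I + N where N = [[0, 0], [1, 0]] is strictly lower-triangular, so N^2 = 0.
(I + N)^3 = I + 3·N = [[1, 0], [3, 1]].

[[1, 0], [3, 1]]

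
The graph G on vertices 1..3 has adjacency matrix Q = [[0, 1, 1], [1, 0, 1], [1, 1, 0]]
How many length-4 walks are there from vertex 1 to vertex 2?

5

The number of length-4 walks from vertex 1 to vertex 2 is entry (1,2) of Q⁴, where Q is the adjacency matrix.
Q² = [[2, 1, 1], [1, 2, 1], [1, 1, 2]]
Q³ = [[2, 3, 3], [3, 2, 3], [3, 3, 2]]
Q⁴ = [[6, 5, 5], [5, 6, 5], [5, 5, 6]]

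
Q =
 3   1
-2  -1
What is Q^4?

[[41, 12], [-24, -7]]

Q^2 = [[7, 2], [-4, -1]]
Q^3 = [[17, 5], [-10, -3]]
Q^4 = [[41, 12], [-24, -7]]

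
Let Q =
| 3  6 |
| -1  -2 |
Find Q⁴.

[[3, 6], [-1, -2]]

Q² = Q (a projection; rank 1, trace 1), so Q⁴ = Q.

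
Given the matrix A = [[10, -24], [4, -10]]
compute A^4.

tr A = 0 and det A = -4, so the characteristic polynomial is λ² − (0)λ + (-4) with roots -2 and 2.
Eigenvectors give P = [[2, 3], [1, 1]] with P⁻¹ = [[-1, 3], [1, -2]], and A = P·diag(-2, 2)·P⁻¹.
Then A^4 = P·diag(16, 16)·P⁻¹ = [[32, 48], [16, 16]] · [[-1, 3], [1, -2]] = [[16, 0], [0, 16]].

[[16, 0], [0, 16]]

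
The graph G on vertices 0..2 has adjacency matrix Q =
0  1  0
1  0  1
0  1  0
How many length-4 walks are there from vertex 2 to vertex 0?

2

The number of length-4 walks from vertex 2 to vertex 0 is entry (2,0) of Q⁴, where Q is the adjacency matrix.
Q² = [[1, 0, 1], [0, 2, 0], [1, 0, 1]]
Q³ = [[0, 2, 0], [2, 0, 2], [0, 2, 0]]
Q⁴ = [[2, 0, 2], [0, 4, 0], [2, 0, 2]]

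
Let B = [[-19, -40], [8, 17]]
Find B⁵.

[[-1219, -2440], [488, 977]]

tr B = -2 and det B = -3, so the characteristic polynomial is λ² − (-2)λ + (-3) with roots -3 and 1.
Eigenvectors give P = [[5, -2], [-2, 1]] with P⁻¹ = [[1, 2], [2, 5]], and B = P·diag(-3, 1)·P⁻¹.
Then B⁵ = P·diag(-243, 1)·P⁻¹ = [[-1215, -2], [486, 1]] · [[1, 2], [2, 5]] = [[-1219, -2440], [488, 977]].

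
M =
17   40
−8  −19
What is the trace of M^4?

tr M = −2 and det M = −3, so the characteristic polynomial is λ² − (−2)λ + (−3) with roots 1 and −3.
Eigenvectors give P = [[5, −2], [−2, 1]] with P⁻¹ = [[1, 2], [2, 5]], and M = P·diag(1, −3)·P⁻¹.
Then M^4 = P·diag(1, 81)·P⁻¹ = [[5, −162], [−2, 81]] · [[1, 2], [2, 5]] = [[−319, −800], [160, 401]].

82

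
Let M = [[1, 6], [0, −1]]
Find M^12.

M² = I (check: tr M = 0 and det M = −1), so M^12 = I since 12 is even.

[[1, 0], [0, 1]]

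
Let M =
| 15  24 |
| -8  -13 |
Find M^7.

tr M = 2 and det M = -3, so the characteristic polynomial is λ² − (2)λ + (-3) with roots -1 and 3.
Eigenvectors give P = [[-3, -2], [2, 1]] with P⁻¹ = [[1, 2], [-2, -3]], and M = P·diag(-1, 3)·P⁻¹.
Then M^7 = P·diag(-1, 2187)·P⁻¹ = [[3, -4374], [-2, 2187]] · [[1, 2], [-2, -3]] = [[8751, 13128], [-4376, -6565]].

[[8751, 13128], [-4376, -6565]]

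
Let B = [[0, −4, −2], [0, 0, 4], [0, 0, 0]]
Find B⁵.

B is strictly triangular, hence nilpotent: B³ = 0, so B⁵ = 0.

[[0, 0, 0], [0, 0, 0], [0, 0, 0]]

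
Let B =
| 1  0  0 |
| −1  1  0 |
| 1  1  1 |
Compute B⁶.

[[1, 0, 0], [−6, 1, 0], [−9, 6, 1]]

B = I + N where N = [[0, 0, 0], [−1, 0, 0], [1, 1, 0]] is strictly lower-triangular, so N³ = 0.
(I + N)⁶ = I + 6·N + 15·N² = [[1, 0, 0], [−6, 1, 0], [−9, 6, 1]].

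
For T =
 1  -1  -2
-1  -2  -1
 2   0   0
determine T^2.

[[-2, 1, -1], [-1, 5, 4], [2, -2, -4]]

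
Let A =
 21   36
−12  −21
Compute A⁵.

[[1701, 2916], [−972, −1701]]

tr A = 0 and det A = −9, so the characteristic polynomial is λ² − (0)λ + (−9) with roots −3 and 3.
Eigenvectors give P = [[3, −2], [−2, 1]] with P⁻¹ = [[−1, −2], [−2, −3]], and A = P·diag(−3, 3)·P⁻¹.
Then A⁵ = P·diag(−243, 243)·P⁻¹ = [[−729, −486], [486, 243]] · [[−1, −2], [−2, −3]] = [[1701, 2916], [−972, −1701]].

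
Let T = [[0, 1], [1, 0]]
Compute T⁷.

T² = I (check: tr T = 0 and det T = −1), so T⁷ = T since 7 is odd.

[[0, 1], [1, 0]]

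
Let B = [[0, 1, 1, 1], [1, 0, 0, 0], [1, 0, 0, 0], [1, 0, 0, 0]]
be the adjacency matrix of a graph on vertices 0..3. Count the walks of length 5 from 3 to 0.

The number of length-5 walks from vertex 3 to vertex 0 is entry (3,0) of B⁵, where B is the adjacency matrix.
B² = [[3, 0, 0, 0], [0, 1, 1, 1], [0, 1, 1, 1], [0, 1, 1, 1]]
B³ = [[0, 3, 3, 3], [3, 0, 0, 0], [3, 0, 0, 0], [3, 0, 0, 0]]
B⁴ = [[9, 0, 0, 0], [0, 3, 3, 3], [0, 3, 3, 3], [0, 3, 3, 3]]
B⁵ = [[0, 9, 9, 9], [9, 0, 0, 0], [9, 0, 0, 0], [9, 0, 0, 0]]

9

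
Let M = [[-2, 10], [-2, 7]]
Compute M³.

tr M = 5 and det M = 6, so the characteristic polynomial is λ² − (5)λ + (6) with roots 3 and 2.
Eigenvectors give P = [[2, 5], [1, 2]] with P⁻¹ = [[-2, 5], [1, -2]], and M = P·diag(3, 2)·P⁻¹.
Then M³ = P·diag(27, 8)·P⁻¹ = [[54, 40], [27, 16]] · [[-2, 5], [1, -2]] = [[-68, 190], [-38, 103]].

[[-68, 190], [-38, 103]]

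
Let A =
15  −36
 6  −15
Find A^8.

[[6561, 0], [0, 6561]]

tr A = 0 and det A = −9, so the characteristic polynomial is λ² − (0)λ + (−9) with roots −3 and 3.
Eigenvectors give P = [[2, −3], [1, −1]] with P⁻¹ = [[−1, 3], [−1, 2]], and A = P·diag(−3, 3)·P⁻¹.
Then A^8 = P·diag(6561, 6561)·P⁻¹ = [[13122, −19683], [6561, −6561]] · [[−1, 3], [−1, 2]] = [[6561, 0], [0, 6561]].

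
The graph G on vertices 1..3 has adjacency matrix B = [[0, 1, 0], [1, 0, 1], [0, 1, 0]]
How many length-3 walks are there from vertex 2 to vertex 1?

2

The number of length-3 walks from vertex 2 to vertex 1 is entry (2,1) of B³, where B is the adjacency matrix.
B² = [[1, 0, 1], [0, 2, 0], [1, 0, 1]]
B³ = [[0, 2, 0], [2, 0, 2], [0, 2, 0]]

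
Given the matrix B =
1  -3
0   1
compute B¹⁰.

[[1, -30], [0, 1]]

B = I + N where N = [[0, -3], [0, 0]] is strictly upper-triangular, so N² = 0.
(I + N)¹⁰ = I + 10·N = [[1, -30], [0, 1]].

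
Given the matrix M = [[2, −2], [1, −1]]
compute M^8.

[[2, −2], [1, −1]]

M² = M (a projection; rank 1, trace 1), so M^8 = M.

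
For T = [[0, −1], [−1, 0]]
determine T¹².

T² = I (check: tr T = 0 and det T = −1), so T¹² = I since 12 is even.

[[1, 0], [0, 1]]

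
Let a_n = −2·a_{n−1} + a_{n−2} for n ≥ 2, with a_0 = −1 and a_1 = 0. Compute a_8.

−169

With companion matrix M = [[−2, 1], [1, 0]], [a_n, a_{n−1}]ᵀ = M·[a_{n−1}, a_{n−2}]ᵀ, so [a_8, a_7]ᵀ = M^7·[a_1, a_0]ᵀ.
M^7 = [[−408, 169], [169, −70]], giving [a_8, a_7]ᵀ = [[−169], [70]].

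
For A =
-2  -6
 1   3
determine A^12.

A² = A (a projection; rank 1, trace 1), so A^12 = A.

[[-2, -6], [1, 3]]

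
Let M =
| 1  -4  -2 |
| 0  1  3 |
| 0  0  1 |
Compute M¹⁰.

[[1, -40, -560], [0, 1, 30], [0, 0, 1]]

M = I + N where N = [[0, -4, -2], [0, 0, 3], [0, 0, 0]] is strictly upper-triangular, so N³ = 0.
(I + N)¹⁰ = I + 10·N + 45·N² = [[1, -40, -560], [0, 1, 30], [0, 0, 1]].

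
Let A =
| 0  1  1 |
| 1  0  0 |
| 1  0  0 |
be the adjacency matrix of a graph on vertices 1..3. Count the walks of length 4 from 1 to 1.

4

The number of length-4 walks from vertex 1 to vertex 1 is entry (1,1) of A^4, where A is the adjacency matrix.
A^2 = [[2, 0, 0], [0, 1, 1], [0, 1, 1]]
A^3 = [[0, 2, 2], [2, 0, 0], [2, 0, 0]]
A^4 = [[4, 0, 0], [0, 2, 2], [0, 2, 2]]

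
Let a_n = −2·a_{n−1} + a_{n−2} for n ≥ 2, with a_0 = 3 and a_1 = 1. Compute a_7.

−41

With companion matrix C = [[−2, 1], [1, 0]], [a_n, a_{n−1}]ᵀ = C·[a_{n−1}, a_{n−2}]ᵀ, so [a_7, a_6]ᵀ = C^6·[a_1, a_0]ᵀ.
C^6 = [[169, −70], [−70, 29]], giving [a_7, a_6]ᵀ = [[−41], [17]].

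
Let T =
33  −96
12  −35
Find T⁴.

[[−639, 1920], [−240, 721]]

tr T = −2 and det T = −3, so the characteristic polynomial is λ² − (−2)λ + (−3) with roots −3 and 1.
Eigenvectors give P = [[−8, 3], [−3, 1]] with P⁻¹ = [[1, −3], [3, −8]], and T = P·diag(−3, 1)·P⁻¹.
Then T⁴ = P·diag(81, 1)·P⁻¹ = [[−648, 3], [−243, 1]] · [[1, −3], [3, −8]] = [[−639, 1920], [−240, 721]].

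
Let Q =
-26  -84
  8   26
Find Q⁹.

tr Q = 0 and det Q = -4, so the characteristic polynomial is λ² − (0)λ + (-4) with roots 2 and -2.
Eigenvectors give P = [[-3, -7], [1, 2]] with P⁻¹ = [[2, 7], [-1, -3]], and Q = P·diag(2, -2)·P⁻¹.
Then Q⁹ = P·diag(512, -512)·P⁻¹ = [[-1536, 3584], [512, -1024]] · [[2, 7], [-1, -3]] = [[-6656, -21504], [2048, 6656]].

[[-6656, -21504], [2048, 6656]]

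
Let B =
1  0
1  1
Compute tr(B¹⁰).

B = I + N where N = [[0, 0], [1, 0]] is strictly lower-triangular, so N² = 0.
(I + N)¹⁰ = I + 10·N = [[1, 0], [10, 1]].

2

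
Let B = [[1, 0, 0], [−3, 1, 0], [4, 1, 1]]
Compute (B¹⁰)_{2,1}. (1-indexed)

−30

B = I + N where N = [[0, 0, 0], [−3, 0, 0], [4, 1, 0]] is strictly lower-triangular, so N³ = 0.
(I + N)¹⁰ = I + 10·N + 45·N² = [[1, 0, 0], [−30, 1, 0], [−95, 10, 1]].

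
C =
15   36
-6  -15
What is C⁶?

[[729, 0], [0, 729]]

tr C = 0 and det C = -9, so the characteristic polynomial is λ² − (0)λ + (-9) with roots 3 and -3.
Eigenvectors give P = [[-3, -2], [1, 1]] with P⁻¹ = [[-1, -2], [1, 3]], and C = P·diag(3, -3)·P⁻¹.
Then C⁶ = P·diag(729, 729)·P⁻¹ = [[-2187, -1458], [729, 729]] · [[-1, -2], [1, 3]] = [[729, 0], [0, 729]].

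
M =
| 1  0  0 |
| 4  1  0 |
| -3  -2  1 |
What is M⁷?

[[1, 0, 0], [28, 1, 0], [-189, -14, 1]]

M = I + N where N = [[0, 0, 0], [4, 0, 0], [-3, -2, 0]] is strictly lower-triangular, so N³ = 0.
(I + N)⁷ = I + 7·N + 21·N² = [[1, 0, 0], [28, 1, 0], [-189, -14, 1]].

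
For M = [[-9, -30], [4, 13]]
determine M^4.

[[-399, -1200], [160, 481]]

tr M = 4 and det M = 3, so the characteristic polynomial is λ² − (4)λ + (3) with roots 3 and 1.
Eigenvectors give P = [[-5, -3], [2, 1]] with P⁻¹ = [[1, 3], [-2, -5]], and M = P·diag(3, 1)·P⁻¹.
Then M^4 = P·diag(81, 1)·P⁻¹ = [[-405, -3], [162, 1]] · [[1, 3], [-2, -5]] = [[-399, -1200], [160, 481]].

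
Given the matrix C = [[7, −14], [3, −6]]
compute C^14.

C² = C (a projection; rank 1, trace 1), so C^14 = C.

[[7, −14], [3, −6]]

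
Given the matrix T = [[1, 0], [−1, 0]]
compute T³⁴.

[[1, 0], [−1, 0]]

T² = T (a projection; rank 1, trace 1), so T³⁴ = T.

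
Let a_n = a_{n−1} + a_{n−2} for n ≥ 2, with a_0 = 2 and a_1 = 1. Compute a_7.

With companion matrix T = [[1, 1], [1, 0]], [a_n, a_{n−1}]ᵀ = T·[a_{n−1}, a_{n−2}]ᵀ, so [a_7, a_6]ᵀ = T⁶·[a_1, a_0]ᵀ.
T⁶ = [[13, 8], [8, 5]], giving [a_7, a_6]ᵀ = [[29], [18]].

29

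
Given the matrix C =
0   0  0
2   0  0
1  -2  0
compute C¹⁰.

[[0, 0, 0], [0, 0, 0], [0, 0, 0]]

C is strictly triangular, hence nilpotent: C³ = 0, so C¹⁰ = 0.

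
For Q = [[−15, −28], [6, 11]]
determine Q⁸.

tr Q = −4 and det Q = 3, so the characteristic polynomial is λ² − (−4)λ + (3) with roots −1 and −3.
Eigenvectors give P = [[−2, −7], [1, 3]] with P⁻¹ = [[3, 7], [−1, −2]], and Q = P·diag(−1, −3)·P⁻¹.
Then Q⁸ = P·diag(1, 6561)·P⁻¹ = [[−2, −45927], [1, 19683]] · [[3, 7], [−1, −2]] = [[45921, 91840], [−19680, −39359]].

[[45921, 91840], [−19680, −39359]]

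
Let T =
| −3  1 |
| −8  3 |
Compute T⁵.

[[−3, 1], [−8, 3]]

T² = I (check: tr T = 0 and det T = −1), so T⁵ = T since 5 is odd.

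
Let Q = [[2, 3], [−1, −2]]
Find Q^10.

[[1, 0], [0, 1]]

Q² = I (check: tr Q = 0 and det Q = −1), so Q^10 = I since 10 is even.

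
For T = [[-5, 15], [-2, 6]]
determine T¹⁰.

[[-5, 15], [-2, 6]]

T² = T (a projection; rank 1, trace 1), so T¹⁰ = T.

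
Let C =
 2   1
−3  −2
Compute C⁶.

C² = I (check: tr C = 0 and det C = −1), so C⁶ = I since 6 is even.

[[1, 0], [0, 1]]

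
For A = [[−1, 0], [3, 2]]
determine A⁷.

tr A = 1 and det A = −2, so the characteristic polynomial is λ² − (1)λ + (−2) with roots 2 and −1.
Eigenvectors give P = [[0, −1], [−1, 1]] with P⁻¹ = [[−1, −1], [−1, 0]], and A = P·diag(2, −1)·P⁻¹.
Then A⁷ = P·diag(128, −1)·P⁻¹ = [[0, 1], [−128, −1]] · [[−1, −1], [−1, 0]] = [[−1, 0], [129, 128]].

[[−1, 0], [129, 128]]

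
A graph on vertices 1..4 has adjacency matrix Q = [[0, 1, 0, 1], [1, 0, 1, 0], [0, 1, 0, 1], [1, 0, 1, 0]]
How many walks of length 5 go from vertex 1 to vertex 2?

16

The number of length-5 walks from vertex 1 to vertex 2 is entry (1,2) of Q⁵, where Q is the adjacency matrix.
Q² = [[2, 0, 2, 0], [0, 2, 0, 2], [2, 0, 2, 0], [0, 2, 0, 2]]
Q³ = [[0, 4, 0, 4], [4, 0, 4, 0], [0, 4, 0, 4], [4, 0, 4, 0]]
Q⁴ = [[8, 0, 8, 0], [0, 8, 0, 8], [8, 0, 8, 0], [0, 8, 0, 8]]
Q⁵ = [[0, 16, 0, 16], [16, 0, 16, 0], [0, 16, 0, 16], [16, 0, 16, 0]]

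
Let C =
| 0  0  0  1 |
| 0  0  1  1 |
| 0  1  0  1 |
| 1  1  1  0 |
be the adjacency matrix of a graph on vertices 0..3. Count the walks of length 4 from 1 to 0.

4

The number of length-4 walks from vertex 1 to vertex 0 is entry (1,0) of C⁴, where C is the adjacency matrix.
C² = [[1, 1, 1, 0], [1, 2, 1, 1], [1, 1, 2, 1], [0, 1, 1, 3]]
C³ = [[0, 1, 1, 3], [1, 2, 3, 4], [1, 3, 2, 4], [3, 4, 4, 2]]
C⁴ = [[3, 4, 4, 2], [4, 7, 6, 6], [4, 6, 7, 6], [2, 6, 6, 11]]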